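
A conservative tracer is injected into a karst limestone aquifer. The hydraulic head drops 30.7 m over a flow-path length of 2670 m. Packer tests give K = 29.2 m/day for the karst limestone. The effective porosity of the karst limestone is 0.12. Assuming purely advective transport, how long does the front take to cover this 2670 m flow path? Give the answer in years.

Hydraulic gradient i = Δh / L = 30.7 / 2670 = 0.01150.
Darcy flux q = K · i = 29.20 × 0.01150 = 0.3357 m/day.
Seepage velocity v = q / n_e = 0.3357 / 0.12 = 2.798 m/day.
Travel time t = L / v = 2670 / 2.798 = 954.3 days = 2.613 years.

2.61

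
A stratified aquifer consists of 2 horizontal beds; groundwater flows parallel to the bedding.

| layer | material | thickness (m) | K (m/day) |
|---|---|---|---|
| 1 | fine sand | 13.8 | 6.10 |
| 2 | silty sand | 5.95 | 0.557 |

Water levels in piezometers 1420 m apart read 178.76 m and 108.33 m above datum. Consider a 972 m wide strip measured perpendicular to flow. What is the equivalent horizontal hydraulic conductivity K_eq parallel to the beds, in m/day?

Flow is parallel to layering, so each bed carries its own Darcy discharge and the transmissivities add.
Σ(K_i·b_i) = 6.10×13.8 + 0.557×5.95 = 87.49 m²/day.
Total thickness b = 19.75 m, so K_eq = Σ(K_i·b_i)/b = 4.430 m/day.

4.43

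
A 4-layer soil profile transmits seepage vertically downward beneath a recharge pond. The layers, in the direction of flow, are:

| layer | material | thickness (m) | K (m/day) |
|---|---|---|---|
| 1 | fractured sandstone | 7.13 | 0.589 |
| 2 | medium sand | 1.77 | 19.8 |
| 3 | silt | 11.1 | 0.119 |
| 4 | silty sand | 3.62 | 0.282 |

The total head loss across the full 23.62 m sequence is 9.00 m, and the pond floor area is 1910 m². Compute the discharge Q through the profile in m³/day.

Flow is perpendicular to layering, so the layers act in series and the equivalent K is the thickness-weighted harmonic mean.
Total thickness L = 7.13 + 1.77 + 11.1 + 3.62 = 23.62 m.
Σ(b_i/K_i) = 7.13/0.589 + 1.77/19.8 + 11.1/0.119 + 3.62/0.282 = 118.3 d.
K_eq = L / Σ(b_i/K_i) = 23.62 / 118.3 = 0.1996 m/day.
Q = K_eq · A · (Δh/L) = 0.1996 × 1910 × (9.00/23.62) = 145.3 m³/day.

145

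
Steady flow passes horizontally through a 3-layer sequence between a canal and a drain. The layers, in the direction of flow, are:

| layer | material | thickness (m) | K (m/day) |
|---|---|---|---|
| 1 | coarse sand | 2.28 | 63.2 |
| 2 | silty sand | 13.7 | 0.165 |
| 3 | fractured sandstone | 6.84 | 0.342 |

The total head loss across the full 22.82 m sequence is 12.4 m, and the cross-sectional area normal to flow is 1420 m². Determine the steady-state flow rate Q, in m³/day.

171

Flow is perpendicular to layering, so the layers act in series and the equivalent K is the thickness-weighted harmonic mean.
Total thickness L = 2.28 + 13.7 + 6.84 = 22.82 m.
Σ(b_i/K_i) = 2.28/63.2 + 13.7/0.165 + 6.84/0.342 = 103.1 d.
K_eq = L / Σ(b_i/K_i) = 22.82 / 103.1 = 0.2214 m/day.
Q = K_eq · A · (Δh/L) = 0.2214 × 1420 × (12.4/22.82) = 170.8 m³/day.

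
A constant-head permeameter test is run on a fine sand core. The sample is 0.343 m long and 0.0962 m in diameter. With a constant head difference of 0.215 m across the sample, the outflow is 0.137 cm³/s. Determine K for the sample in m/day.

Cross-sectional area A = π·(d/2)² = π × (0.0962/2)² = 0.007268 m².
Convert discharge: 0.137 cm³/s = 1.370e-07 m³/s.
Darcy's law rearranged: K = Q·L / (A·Δh) = 1.370e-07 × 0.343 / (0.007268 × 0.215) = 3.007e-05 m/s = 2.598 m/day.

2.60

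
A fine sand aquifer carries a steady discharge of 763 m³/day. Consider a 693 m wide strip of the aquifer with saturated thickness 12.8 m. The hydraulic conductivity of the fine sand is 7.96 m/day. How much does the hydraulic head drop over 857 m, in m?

Cross-sectional area A = 693 × 12.8 = 8870 m².
From Q = K·A·i, i = Q / (K·A) = 763 / (7.960 × 8870) = 0.01081.
Head loss Δh = i · L = 0.01081 × 857 = 9.261 m.

9.26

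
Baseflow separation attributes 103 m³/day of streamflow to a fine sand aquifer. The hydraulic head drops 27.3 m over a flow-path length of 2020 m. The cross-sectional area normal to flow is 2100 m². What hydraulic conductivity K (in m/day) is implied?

Hydraulic gradient i = Δh / L = 27.3 / 2020 = 0.01351.
From Q = K·A·i, K = Q / (A·i) = 103 / (2100 × 0.01351) = 3.629 m/day.

3.63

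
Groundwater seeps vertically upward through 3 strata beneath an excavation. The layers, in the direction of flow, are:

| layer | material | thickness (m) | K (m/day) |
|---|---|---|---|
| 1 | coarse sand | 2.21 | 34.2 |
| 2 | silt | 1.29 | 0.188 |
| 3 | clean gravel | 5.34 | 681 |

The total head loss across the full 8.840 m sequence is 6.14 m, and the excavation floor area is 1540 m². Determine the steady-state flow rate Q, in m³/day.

1360

Flow is perpendicular to layering, so the layers act in series and the equivalent K is the thickness-weighted harmonic mean.
Total thickness L = 2.21 + 1.29 + 5.34 = 8.840 m.
Σ(b_i/K_i) = 2.21/34.2 + 1.29/0.188 + 5.34/681 = 6.934 d.
K_eq = L / Σ(b_i/K_i) = 8.840 / 6.934 = 1.275 m/day.
Q = K_eq · A · (Δh/L) = 1.275 × 1540 × (6.14/8.840) = 1364 m³/day.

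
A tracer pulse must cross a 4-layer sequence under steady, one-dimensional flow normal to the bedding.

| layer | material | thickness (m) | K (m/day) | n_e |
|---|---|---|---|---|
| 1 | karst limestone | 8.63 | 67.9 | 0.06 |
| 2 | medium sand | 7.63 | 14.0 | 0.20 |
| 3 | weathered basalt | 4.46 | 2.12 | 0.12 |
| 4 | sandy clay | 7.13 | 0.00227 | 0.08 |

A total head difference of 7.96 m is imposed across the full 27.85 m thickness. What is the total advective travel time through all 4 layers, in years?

With flow normal to the layers, continuity requires the same specific discharge q through every layer.
Σ(b_i/K_i) = 8.63/67.9 + 7.63/14.0 + 4.46/2.12 + 7.13/0.00227 = 3144 d.
q = Δh / Σ(b_i/K_i) = 7.96 / 3144 = 0.002532 m/day.
In each layer the seepage velocity is v_i = q/n_i, so the layer transit time is t_i = b_i·n_i / q:
  layer 1 (karst limestone): t_1 = 8.63 × 0.06 / 0.002532 = 204.5 d
  layer 2 (medium sand): t_2 = 7.63 × 0.20 / 0.002532 = 602.7 d
  layer 3 (weathered basalt): t_3 = 4.46 × 0.12 / 0.002532 = 211.4 d
  layer 4 (sandy clay): t_4 = 7.13 × 0.08 / 0.002532 = 225.3 d
Total t = Σ t_i = 1244 days = 3.405 years.

3.41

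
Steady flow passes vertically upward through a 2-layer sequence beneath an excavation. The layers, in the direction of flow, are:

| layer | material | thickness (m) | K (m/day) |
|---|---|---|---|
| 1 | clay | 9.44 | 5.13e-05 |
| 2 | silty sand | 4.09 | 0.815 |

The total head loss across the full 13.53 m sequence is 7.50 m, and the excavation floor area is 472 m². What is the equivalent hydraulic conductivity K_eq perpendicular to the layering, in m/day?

7.35e-05

Flow is perpendicular to layering, so the layers act in series and the equivalent K is the thickness-weighted harmonic mean.
Total thickness L = 9.44 + 4.09 = 13.53 m.
Σ(b_i/K_i) = 9.44/5.13e-05 + 4.09/0.815 = 1.840e+05 d.
K_eq = L / Σ(b_i/K_i) = 13.53 / 1.840e+05 = 7.352e-05 m/day.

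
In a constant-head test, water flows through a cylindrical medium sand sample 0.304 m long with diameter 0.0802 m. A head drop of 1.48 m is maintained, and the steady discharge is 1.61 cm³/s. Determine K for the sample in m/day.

Cross-sectional area A = π·(d/2)² = π × (0.0802/2)² = 0.005052 m².
Convert discharge: 1.61 cm³/s = 1.610e-06 m³/s.
Darcy's law rearranged: K = Q·L / (A·Δh) = 1.610e-06 × 0.304 / (0.005052 × 1.48) = 6.546e-05 m/s = 5.656 m/day.

5.66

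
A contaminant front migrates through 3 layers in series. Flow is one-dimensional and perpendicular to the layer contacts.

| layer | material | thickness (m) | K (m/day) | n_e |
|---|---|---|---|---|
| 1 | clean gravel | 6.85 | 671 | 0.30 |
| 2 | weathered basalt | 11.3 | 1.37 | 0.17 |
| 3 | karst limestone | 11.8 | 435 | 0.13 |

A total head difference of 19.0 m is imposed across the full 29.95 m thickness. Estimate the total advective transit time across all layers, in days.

With flow normal to the layers, continuity requires the same specific discharge q through every layer.
Σ(b_i/K_i) = 6.85/671 + 11.3/1.37 + 11.8/435 = 8.286 d.
q = Δh / Σ(b_i/K_i) = 19.0 / 8.286 = 2.293 m/day.
In each layer the seepage velocity is v_i = q/n_i, so the layer transit time is t_i = b_i·n_i / q:
  layer 1 (clean gravel): t_1 = 6.85 × 0.30 / 2.293 = 0.8961 d
  layer 2 (weathered basalt): t_2 = 11.3 × 0.17 / 2.293 = 0.8377 d
  layer 3 (karst limestone): t_3 = 11.8 × 0.13 / 2.293 = 0.6689 d
Total t = Σ t_i = 2.403 days.

2.40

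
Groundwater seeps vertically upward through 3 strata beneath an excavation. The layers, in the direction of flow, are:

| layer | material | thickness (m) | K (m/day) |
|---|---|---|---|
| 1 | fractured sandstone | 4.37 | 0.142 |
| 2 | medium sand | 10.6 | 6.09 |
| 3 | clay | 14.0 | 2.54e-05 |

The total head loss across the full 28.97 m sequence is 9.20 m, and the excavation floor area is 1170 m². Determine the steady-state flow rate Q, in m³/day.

Flow is perpendicular to layering, so the layers act in series and the equivalent K is the thickness-weighted harmonic mean.
Total thickness L = 4.37 + 10.6 + 14.0 = 28.97 m.
Σ(b_i/K_i) = 4.37/0.142 + 10.6/6.09 + 14.0/2.54e-05 = 5.512e+05 d.
K_eq = L / Σ(b_i/K_i) = 28.97 / 5.512e+05 = 5.256e-05 m/day.
Q = K_eq · A · (Δh/L) = 5.256e-05 × 1170 × (9.20/28.97) = 0.01953 m³/day.

0.0195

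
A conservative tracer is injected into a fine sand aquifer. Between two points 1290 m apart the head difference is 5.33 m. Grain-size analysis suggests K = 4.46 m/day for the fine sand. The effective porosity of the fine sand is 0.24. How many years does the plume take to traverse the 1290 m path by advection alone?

Hydraulic gradient i = Δh / L = 5.33 / 1290 = 0.004132.
Darcy flux q = K · i = 4.460 × 0.004132 = 0.01843 m/day.
Seepage velocity v = q / n_e = 0.01843 / 0.24 = 0.07678 m/day.
Travel time t = L / v = 1290 / 0.07678 = 16801 days = 46.00 years.

46.0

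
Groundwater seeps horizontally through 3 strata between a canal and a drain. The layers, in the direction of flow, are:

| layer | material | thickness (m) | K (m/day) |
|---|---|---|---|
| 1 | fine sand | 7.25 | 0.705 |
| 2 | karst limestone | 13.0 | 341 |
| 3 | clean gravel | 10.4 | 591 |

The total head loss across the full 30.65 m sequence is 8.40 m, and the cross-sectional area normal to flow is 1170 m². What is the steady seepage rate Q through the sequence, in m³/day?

951

Flow is perpendicular to layering, so the layers act in series and the equivalent K is the thickness-weighted harmonic mean.
Total thickness L = 7.25 + 13.0 + 10.4 = 30.65 m.
Σ(b_i/K_i) = 7.25/0.705 + 13.0/341 + 10.4/591 = 10.34 d.
K_eq = L / Σ(b_i/K_i) = 30.65 / 10.34 = 2.964 m/day.
Q = K_eq · A · (Δh/L) = 2.964 × 1170 × (8.40/30.65) = 950.5 m³/day.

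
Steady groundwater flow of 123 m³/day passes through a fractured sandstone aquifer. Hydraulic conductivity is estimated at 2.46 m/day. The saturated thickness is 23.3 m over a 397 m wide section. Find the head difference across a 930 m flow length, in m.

5.03

Cross-sectional area A = 397 × 23.3 = 9250 m².
From Q = K·A·i, i = Q / (K·A) = 123 / (2.460 × 9250) = 0.005405.
Head loss Δh = i · L = 0.005405 × 930 = 5.027 m.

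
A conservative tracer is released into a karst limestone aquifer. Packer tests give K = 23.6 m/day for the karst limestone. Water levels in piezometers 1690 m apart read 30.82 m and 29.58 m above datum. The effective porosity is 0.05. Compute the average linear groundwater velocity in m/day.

0.346

Hydraulic gradient i = (30.82 − 29.58) / 1690 = 1.24 / 1690 = 0.0007337.
Darcy flux q = K · i = 23.60 × 0.0007337 = 0.01732 m/day.
Seepage velocity v = q / n_e = 0.01732 / 0.05 = 0.3463 m/day.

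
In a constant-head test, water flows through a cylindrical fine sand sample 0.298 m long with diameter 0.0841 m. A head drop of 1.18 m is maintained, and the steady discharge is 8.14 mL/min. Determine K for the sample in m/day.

0.533

Cross-sectional area A = π·(d/2)² = π × (0.0841/2)² = 0.005555 m².
Convert discharge: 8.14 mL/min = 1.357e-07 m³/s.
Darcy's law rearranged: K = Q·L / (A·Δh) = 1.357e-07 × 0.298 / (0.005555 × 1.18) = 6.168e-06 m/s = 0.5329 m/day.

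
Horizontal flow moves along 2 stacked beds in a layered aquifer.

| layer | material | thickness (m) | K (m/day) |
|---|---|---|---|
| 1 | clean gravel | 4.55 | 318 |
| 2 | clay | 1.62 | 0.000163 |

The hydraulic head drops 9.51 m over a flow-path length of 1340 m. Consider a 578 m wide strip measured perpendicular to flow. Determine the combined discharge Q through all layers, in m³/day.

Flow is parallel to layering, so each bed carries its own Darcy discharge and the transmissivities add.
Σ(K_i·b_i) = 318×4.55 + 0.000163×1.62 = 1447 m²/day.
Hydraulic gradient i = Δh / L = 9.51 / 1340 = 0.007097.
Q = Σ(K_i·b_i) · W · i = 1447 × 578 × 0.007097 = 5935 m³/day.

5940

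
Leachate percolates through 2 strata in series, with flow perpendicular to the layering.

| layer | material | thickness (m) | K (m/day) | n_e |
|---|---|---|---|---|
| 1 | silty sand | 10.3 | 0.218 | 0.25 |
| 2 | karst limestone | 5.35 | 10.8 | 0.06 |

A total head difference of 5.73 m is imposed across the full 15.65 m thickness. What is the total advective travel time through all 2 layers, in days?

24.1

With flow normal to the layers, continuity requires the same specific discharge q through every layer.
Σ(b_i/K_i) = 10.3/0.218 + 5.35/10.8 = 47.74 d.
q = Δh / Σ(b_i/K_i) = 5.73 / 47.74 = 0.1200 m/day.
In each layer the seepage velocity is v_i = q/n_i, so the layer transit time is t_i = b_i·n_i / q:
  layer 1 (silty sand): t_1 = 10.3 × 0.25 / 0.1200 = 21.46 d
  layer 2 (karst limestone): t_2 = 5.35 × 0.06 / 0.1200 = 2.675 d
Total t = Σ t_i = 24.13 days.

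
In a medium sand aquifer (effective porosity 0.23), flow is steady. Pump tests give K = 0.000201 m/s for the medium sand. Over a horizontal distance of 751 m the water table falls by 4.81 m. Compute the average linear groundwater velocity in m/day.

0.484

Convert K: 0.000201 m/s × 86400 = 17.37 m/day.
Hydraulic gradient i = Δh / L = 4.81 / 751 = 0.006405.
Darcy flux q = K · i = 17.37 × 0.006405 = 0.1112 m/day.
Seepage velocity v = q / n_e = 0.1112 / 0.23 = 0.4836 m/day.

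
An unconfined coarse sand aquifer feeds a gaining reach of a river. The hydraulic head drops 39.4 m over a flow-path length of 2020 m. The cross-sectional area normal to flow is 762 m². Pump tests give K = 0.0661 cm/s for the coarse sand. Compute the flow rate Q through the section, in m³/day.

Convert K: 0.0661 cm/s × 864 = 57.11 m/day.
Hydraulic gradient i = Δh / L = 39.4 / 2020 = 0.01950.
Darcy's law: Q = K · A · i = 57.11 × 762.0 × 0.01950 = 848.8 m³/day.

849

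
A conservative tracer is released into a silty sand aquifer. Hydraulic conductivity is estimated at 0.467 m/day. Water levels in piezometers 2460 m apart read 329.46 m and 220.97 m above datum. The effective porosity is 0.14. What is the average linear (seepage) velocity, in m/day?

Hydraulic gradient i = (329.46 − 220.97) / 2460 = 108.49 / 2460 = 0.04410.
Darcy flux q = K · i = 0.4670 × 0.04410 = 0.02060 m/day.
Seepage velocity v = q / n_e = 0.02060 / 0.14 = 0.1471 m/day.

0.147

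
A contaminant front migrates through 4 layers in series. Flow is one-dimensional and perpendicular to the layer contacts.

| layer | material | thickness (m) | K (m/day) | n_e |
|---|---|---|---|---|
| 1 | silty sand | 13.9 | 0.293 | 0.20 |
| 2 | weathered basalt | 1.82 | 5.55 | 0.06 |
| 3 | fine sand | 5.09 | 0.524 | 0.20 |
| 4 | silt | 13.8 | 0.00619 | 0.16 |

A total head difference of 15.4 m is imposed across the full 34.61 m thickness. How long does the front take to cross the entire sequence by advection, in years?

With flow normal to the layers, continuity requires the same specific discharge q through every layer.
Σ(b_i/K_i) = 13.9/0.293 + 1.82/5.55 + 5.09/0.524 + 13.8/0.00619 = 2287 d.
q = Δh / Σ(b_i/K_i) = 15.4 / 2287 = 0.006734 m/day.
In each layer the seepage velocity is v_i = q/n_i, so the layer transit time is t_i = b_i·n_i / q:
  layer 1 (silty sand): t_1 = 13.9 × 0.20 / 0.006734 = 412.8 d
  layer 2 (weathered basalt): t_2 = 1.82 × 0.06 / 0.006734 = 16.22 d
  layer 3 (fine sand): t_3 = 5.09 × 0.20 / 0.006734 = 151.2 d
  layer 4 (silt): t_4 = 13.8 × 0.16 / 0.006734 = 327.9 d
Total t = Σ t_i = 908.1 days = 2.486 years.

2.49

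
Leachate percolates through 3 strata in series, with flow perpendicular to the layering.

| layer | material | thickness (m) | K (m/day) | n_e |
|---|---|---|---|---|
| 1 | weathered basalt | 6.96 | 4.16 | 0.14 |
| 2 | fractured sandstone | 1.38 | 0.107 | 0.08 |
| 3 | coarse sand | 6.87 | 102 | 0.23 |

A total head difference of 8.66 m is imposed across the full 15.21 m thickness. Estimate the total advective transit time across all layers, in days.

With flow normal to the layers, continuity requires the same specific discharge q through every layer.
Σ(b_i/K_i) = 6.96/4.16 + 1.38/0.107 + 6.87/102 = 14.64 d.
q = Δh / Σ(b_i/K_i) = 8.66 / 14.64 = 0.5916 m/day.
In each layer the seepage velocity is v_i = q/n_i, so the layer transit time is t_i = b_i·n_i / q:
  layer 1 (weathered basalt): t_1 = 6.96 × 0.14 / 0.5916 = 1.647 d
  layer 2 (fractured sandstone): t_2 = 1.38 × 0.08 / 0.5916 = 0.1866 d
  layer 3 (coarse sand): t_3 = 6.87 × 0.23 / 0.5916 = 2.671 d
Total t = Σ t_i = 4.504 days.

4.50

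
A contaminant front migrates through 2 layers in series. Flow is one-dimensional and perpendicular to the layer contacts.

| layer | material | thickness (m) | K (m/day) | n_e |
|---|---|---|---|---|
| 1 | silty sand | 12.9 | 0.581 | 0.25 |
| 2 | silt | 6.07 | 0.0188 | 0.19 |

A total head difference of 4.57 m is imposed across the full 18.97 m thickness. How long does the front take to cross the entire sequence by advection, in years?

With flow normal to the layers, continuity requires the same specific discharge q through every layer.
Σ(b_i/K_i) = 12.9/0.581 + 6.07/0.0188 = 345.1 d.
q = Δh / Σ(b_i/K_i) = 4.57 / 345.1 = 0.01324 m/day.
In each layer the seepage velocity is v_i = q/n_i, so the layer transit time is t_i = b_i·n_i / q:
  layer 1 (silty sand): t_1 = 12.9 × 0.25 / 0.01324 = 243.5 d
  layer 2 (silt): t_2 = 6.07 × 0.19 / 0.01324 = 87.08 d
Total t = Σ t_i = 330.6 days = 0.9051 years.

0.905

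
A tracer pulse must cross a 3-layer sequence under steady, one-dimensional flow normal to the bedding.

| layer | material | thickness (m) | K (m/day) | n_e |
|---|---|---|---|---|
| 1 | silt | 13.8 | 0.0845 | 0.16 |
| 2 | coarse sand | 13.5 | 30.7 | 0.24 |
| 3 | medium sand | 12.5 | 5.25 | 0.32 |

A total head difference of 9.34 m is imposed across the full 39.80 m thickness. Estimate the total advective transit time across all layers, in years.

0.460

With flow normal to the layers, continuity requires the same specific discharge q through every layer.
Σ(b_i/K_i) = 13.8/0.0845 + 13.5/30.7 + 12.5/5.25 = 166.1 d.
q = Δh / Σ(b_i/K_i) = 9.34 / 166.1 = 0.05622 m/day.
In each layer the seepage velocity is v_i = q/n_i, so the layer transit time is t_i = b_i·n_i / q:
  layer 1 (silt): t_1 = 13.8 × 0.16 / 0.05622 = 39.27 d
  layer 2 (coarse sand): t_2 = 13.5 × 0.24 / 0.05622 = 57.63 d
  layer 3 (medium sand): t_3 = 12.5 × 0.32 / 0.05622 = 71.15 d
Total t = Σ t_i = 168.1 days = 0.4601 years.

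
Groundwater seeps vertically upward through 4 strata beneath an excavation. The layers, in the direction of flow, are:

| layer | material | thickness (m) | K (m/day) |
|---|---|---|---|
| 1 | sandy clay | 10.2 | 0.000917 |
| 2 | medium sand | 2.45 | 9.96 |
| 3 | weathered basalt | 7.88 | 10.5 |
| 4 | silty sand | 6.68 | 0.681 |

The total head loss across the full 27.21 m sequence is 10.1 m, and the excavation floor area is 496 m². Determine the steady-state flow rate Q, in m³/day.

Flow is perpendicular to layering, so the layers act in series and the equivalent K is the thickness-weighted harmonic mean.
Total thickness L = 10.2 + 2.45 + 7.88 + 6.68 = 27.21 m.
Σ(b_i/K_i) = 10.2/0.000917 + 2.45/9.96 + 7.88/10.5 + 6.68/0.681 = 11134 d.
K_eq = L / Σ(b_i/K_i) = 27.21 / 11134 = 0.002444 m/day.
Q = K_eq · A · (Δh/L) = 0.002444 × 496 × (10.1/27.21) = 0.4499 m³/day.

0.450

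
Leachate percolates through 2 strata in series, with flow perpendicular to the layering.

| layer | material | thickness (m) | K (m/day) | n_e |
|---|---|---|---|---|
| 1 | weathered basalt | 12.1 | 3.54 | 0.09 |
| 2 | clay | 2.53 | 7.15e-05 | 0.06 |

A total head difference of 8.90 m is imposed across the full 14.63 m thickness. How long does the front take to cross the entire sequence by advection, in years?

With flow normal to the layers, continuity requires the same specific discharge q through every layer.
Σ(b_i/K_i) = 12.1/3.54 + 2.53/7.15e-05 = 35388 d.
q = Δh / Σ(b_i/K_i) = 8.90 / 35388 = 0.0002515 m/day.
In each layer the seepage velocity is v_i = q/n_i, so the layer transit time is t_i = b_i·n_i / q:
  layer 1 (weathered basalt): t_1 = 12.1 × 0.09 / 0.0002515 = 4330 d
  layer 2 (clay): t_2 = 2.53 × 0.06 / 0.0002515 = 603.6 d
Total t = Σ t_i = 4934 days = 13.51 years.

13.5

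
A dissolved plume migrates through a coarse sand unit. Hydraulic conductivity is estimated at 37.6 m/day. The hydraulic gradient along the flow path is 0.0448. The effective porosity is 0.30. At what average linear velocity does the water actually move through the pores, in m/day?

Hydraulic gradient i = 0.0448.
Darcy flux q = K · i = 37.60 × 0.04480 = 1.684 m/day.
Seepage velocity v = q / n_e = 1.684 / 0.30 = 5.615 m/day.

5.61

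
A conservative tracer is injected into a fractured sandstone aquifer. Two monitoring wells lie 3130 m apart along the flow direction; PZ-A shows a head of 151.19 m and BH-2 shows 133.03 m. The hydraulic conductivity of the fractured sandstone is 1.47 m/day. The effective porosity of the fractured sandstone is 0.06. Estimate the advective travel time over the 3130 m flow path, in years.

60.3

Hydraulic gradient i = (151.19 − 133.03) / 3130 = 18.16 / 3130 = 0.005802.
Darcy flux q = K · i = 1.470 × 0.005802 = 0.008529 m/day.
Seepage velocity v = q / n_e = 0.008529 / 0.06 = 0.1421 m/day.
Travel time t = L / v = 3130 / 0.1421 = 22019 days = 60.29 years.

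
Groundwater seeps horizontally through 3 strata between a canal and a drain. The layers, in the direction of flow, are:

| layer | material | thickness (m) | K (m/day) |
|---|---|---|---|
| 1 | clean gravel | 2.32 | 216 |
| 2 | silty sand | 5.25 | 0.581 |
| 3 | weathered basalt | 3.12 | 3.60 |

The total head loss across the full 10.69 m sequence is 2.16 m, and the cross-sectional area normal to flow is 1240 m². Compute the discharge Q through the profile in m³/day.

270

Flow is perpendicular to layering, so the layers act in series and the equivalent K is the thickness-weighted harmonic mean.
Total thickness L = 2.32 + 5.25 + 3.12 = 10.69 m.
Σ(b_i/K_i) = 2.32/216 + 5.25/0.581 + 3.12/3.60 = 9.914 d.
K_eq = L / Σ(b_i/K_i) = 10.69 / 9.914 = 1.078 m/day.
Q = K_eq · A · (Δh/L) = 1.078 × 1240 × (2.16/10.69) = 270.2 m³/day.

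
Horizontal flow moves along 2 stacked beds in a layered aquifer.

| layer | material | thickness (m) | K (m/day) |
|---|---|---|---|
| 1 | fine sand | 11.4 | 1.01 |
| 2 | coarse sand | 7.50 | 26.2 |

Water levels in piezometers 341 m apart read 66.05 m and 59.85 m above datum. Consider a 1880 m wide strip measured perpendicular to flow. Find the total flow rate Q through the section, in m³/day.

7110

Flow is parallel to layering, so each bed carries its own Darcy discharge and the transmissivities add.
Σ(K_i·b_i) = 1.01×11.4 + 26.2×7.50 = 208.0 m²/day.
Hydraulic gradient i = (66.05 − 59.85) / 341 = 6.2 / 341 = 0.01818.
Q = Σ(K_i·b_i) · W · i = 208.0 × 1880 × 0.01818 = 7110 m³/day.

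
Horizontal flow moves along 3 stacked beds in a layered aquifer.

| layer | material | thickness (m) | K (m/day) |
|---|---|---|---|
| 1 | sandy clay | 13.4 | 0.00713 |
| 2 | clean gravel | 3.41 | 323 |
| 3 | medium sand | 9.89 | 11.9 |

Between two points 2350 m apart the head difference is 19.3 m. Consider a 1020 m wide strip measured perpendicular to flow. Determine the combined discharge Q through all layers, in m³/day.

10200

Flow is parallel to layering, so each bed carries its own Darcy discharge and the transmissivities add.
Σ(K_i·b_i) = 0.00713×13.4 + 323×3.41 + 11.9×9.89 = 1219 m²/day.
Hydraulic gradient i = Δh / L = 19.3 / 2350 = 0.008213.
Q = Σ(K_i·b_i) · W · i = 1219 × 1020 × 0.008213 = 10213 m³/day.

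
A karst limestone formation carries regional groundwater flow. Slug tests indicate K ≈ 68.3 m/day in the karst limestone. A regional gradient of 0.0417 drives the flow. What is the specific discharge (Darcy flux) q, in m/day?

2.85

Hydraulic gradient i = 0.0417.
Specific discharge q = K · i = 68.30 × 0.04170 = 2.848 m/day.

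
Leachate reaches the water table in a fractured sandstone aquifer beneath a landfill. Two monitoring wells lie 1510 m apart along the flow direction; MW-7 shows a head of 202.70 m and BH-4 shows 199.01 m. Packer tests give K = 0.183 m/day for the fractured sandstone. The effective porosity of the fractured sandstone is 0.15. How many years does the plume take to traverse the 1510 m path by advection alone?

Hydraulic gradient i = (202.70 − 199.01) / 1510 = 3.69 / 1510 = 0.002444.
Darcy flux q = K · i = 0.1830 × 0.002444 = 0.0004472 m/day.
Seepage velocity v = q / n_e = 0.0004472 / 0.15 = 0.002981 m/day.
Travel time t = L / v = 1510 / 0.002981 = 5.065e+05 days = 1387 years.

1390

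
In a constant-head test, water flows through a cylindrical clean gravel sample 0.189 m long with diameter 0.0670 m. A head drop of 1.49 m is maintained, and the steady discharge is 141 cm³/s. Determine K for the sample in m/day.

Cross-sectional area A = π·(d/2)² = π × (0.0670/2)² = 0.003526 m².
Convert discharge: 141 cm³/s = 0.0001410 m³/s.
Darcy's law rearranged: K = Q·L / (A·Δh) = 0.0001410 × 0.189 / (0.003526 × 1.49) = 0.005073 m/s = 438.3 m/day.

438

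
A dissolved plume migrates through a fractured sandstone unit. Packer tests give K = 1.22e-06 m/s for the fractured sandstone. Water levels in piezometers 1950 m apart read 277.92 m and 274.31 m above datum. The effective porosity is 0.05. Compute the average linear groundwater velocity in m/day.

0.00390

Convert K: 1.22e-06 m/s × 86400 = 0.1054 m/day.
Hydraulic gradient i = (277.92 − 274.31) / 1950 = 3.61 / 1950 = 0.001851.
Darcy flux q = K · i = 0.1054 × 0.001851 = 0.0001951 m/day.
Seepage velocity v = q / n_e = 0.0001951 / 0.05 = 0.003903 m/day.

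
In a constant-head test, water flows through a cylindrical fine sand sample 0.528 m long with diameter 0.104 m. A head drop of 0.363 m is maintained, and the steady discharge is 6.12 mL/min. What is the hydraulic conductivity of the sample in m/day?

1.51

Cross-sectional area A = π·(d/2)² = π × (0.104/2)² = 0.008495 m².
Convert discharge: 6.12 mL/min = 1.020e-07 m³/s.
Darcy's law rearranged: K = Q·L / (A·Δh) = 1.020e-07 × 0.528 / (0.008495 × 0.363) = 1.747e-05 m/s = 1.509 m/day.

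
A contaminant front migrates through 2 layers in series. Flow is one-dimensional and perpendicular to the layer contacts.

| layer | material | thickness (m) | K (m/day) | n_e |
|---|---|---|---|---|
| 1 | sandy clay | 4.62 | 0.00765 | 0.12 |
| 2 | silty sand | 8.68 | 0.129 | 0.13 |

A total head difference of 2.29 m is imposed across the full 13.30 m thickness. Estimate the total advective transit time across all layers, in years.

1.35

With flow normal to the layers, continuity requires the same specific discharge q through every layer.
Σ(b_i/K_i) = 4.62/0.00765 + 8.68/0.129 = 671.2 d.
q = Δh / Σ(b_i/K_i) = 2.29 / 671.2 = 0.003412 m/day.
In each layer the seepage velocity is v_i = q/n_i, so the layer transit time is t_i = b_i·n_i / q:
  layer 1 (sandy clay): t_1 = 4.62 × 0.12 / 0.003412 = 162.5 d
  layer 2 (silty sand): t_2 = 8.68 × 0.13 / 0.003412 = 330.7 d
Total t = Σ t_i = 493.2 days = 1.350 years.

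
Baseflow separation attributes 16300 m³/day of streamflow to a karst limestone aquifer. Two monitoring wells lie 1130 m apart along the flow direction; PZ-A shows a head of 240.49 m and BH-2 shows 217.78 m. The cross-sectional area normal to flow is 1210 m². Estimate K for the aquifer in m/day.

Hydraulic gradient i = (240.49 − 217.78) / 1130 = 22.71 / 1130 = 0.02010.
From Q = K·A·i, K = Q / (A·i) = 16300 / (1210 × 0.02010) = 670.3 m/day.

670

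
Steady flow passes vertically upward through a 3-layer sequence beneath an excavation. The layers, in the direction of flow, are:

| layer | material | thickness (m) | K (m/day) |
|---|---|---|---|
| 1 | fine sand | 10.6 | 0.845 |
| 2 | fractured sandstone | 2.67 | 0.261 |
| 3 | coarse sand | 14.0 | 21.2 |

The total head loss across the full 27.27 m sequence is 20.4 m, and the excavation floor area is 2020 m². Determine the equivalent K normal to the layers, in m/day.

Flow is perpendicular to layering, so the layers act in series and the equivalent K is the thickness-weighted harmonic mean.
Total thickness L = 10.6 + 2.67 + 14.0 = 27.27 m.
Σ(b_i/K_i) = 10.6/0.845 + 2.67/0.261 + 14.0/21.2 = 23.43 d.
K_eq = L / Σ(b_i/K_i) = 27.27 / 23.43 = 1.164 m/day.

1.16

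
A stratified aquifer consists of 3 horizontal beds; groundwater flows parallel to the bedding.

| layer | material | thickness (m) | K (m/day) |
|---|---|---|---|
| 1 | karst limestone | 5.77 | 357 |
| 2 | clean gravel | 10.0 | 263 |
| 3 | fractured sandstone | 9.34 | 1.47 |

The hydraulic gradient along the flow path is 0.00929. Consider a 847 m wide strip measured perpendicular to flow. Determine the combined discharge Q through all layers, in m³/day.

37000

Flow is parallel to layering, so each bed carries its own Darcy discharge and the transmissivities add.
Σ(K_i·b_i) = 357×5.77 + 263×10.0 + 1.47×9.34 = 4704 m²/day.
Hydraulic gradient i = 0.00929.
Q = Σ(K_i·b_i) · W · i = 4704 × 847 × 0.009290 = 37011 m³/day.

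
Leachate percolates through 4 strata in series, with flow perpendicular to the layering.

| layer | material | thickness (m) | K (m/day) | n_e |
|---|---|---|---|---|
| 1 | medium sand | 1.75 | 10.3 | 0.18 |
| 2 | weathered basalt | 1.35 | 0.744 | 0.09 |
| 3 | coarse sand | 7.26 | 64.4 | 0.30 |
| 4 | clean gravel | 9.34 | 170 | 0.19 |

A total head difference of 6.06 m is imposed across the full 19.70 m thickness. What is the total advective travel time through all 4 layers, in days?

With flow normal to the layers, continuity requires the same specific discharge q through every layer.
Σ(b_i/K_i) = 1.75/10.3 + 1.35/0.744 + 7.26/64.4 + 9.34/170 = 2.152 d.
q = Δh / Σ(b_i/K_i) = 6.06 / 2.152 = 2.816 m/day.
In each layer the seepage velocity is v_i = q/n_i, so the layer transit time is t_i = b_i·n_i / q:
  layer 1 (medium sand): t_1 = 1.75 × 0.18 / 2.816 = 0.1119 d
  layer 2 (weathered basalt): t_2 = 1.35 × 0.09 / 2.816 = 0.04315 d
  layer 3 (coarse sand): t_3 = 7.26 × 0.30 / 2.816 = 0.7735 d
  layer 4 (clean gravel): t_4 = 9.34 × 0.19 / 2.816 = 0.6302 d
Total t = Σ t_i = 1.559 days.

1.56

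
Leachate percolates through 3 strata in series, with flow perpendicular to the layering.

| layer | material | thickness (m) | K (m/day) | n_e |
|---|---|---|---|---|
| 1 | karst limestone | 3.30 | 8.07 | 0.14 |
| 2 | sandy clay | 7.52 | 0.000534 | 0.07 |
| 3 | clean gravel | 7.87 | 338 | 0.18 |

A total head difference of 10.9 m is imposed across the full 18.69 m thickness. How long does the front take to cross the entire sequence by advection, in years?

8.51

With flow normal to the layers, continuity requires the same specific discharge q through every layer.
Σ(b_i/K_i) = 3.30/8.07 + 7.52/0.000534 + 7.87/338 = 14083 d.
q = Δh / Σ(b_i/K_i) = 10.9 / 14083 = 0.0007740 m/day.
In each layer the seepage velocity is v_i = q/n_i, so the layer transit time is t_i = b_i·n_i / q:
  layer 1 (karst limestone): t_1 = 3.30 × 0.14 / 0.0007740 = 596.9 d
  layer 2 (sandy clay): t_2 = 7.52 × 0.07 / 0.0007740 = 680.1 d
  layer 3 (clean gravel): t_3 = 7.87 × 0.18 / 0.0007740 = 1830 d
Total t = Σ t_i = 3107 days = 8.507 years.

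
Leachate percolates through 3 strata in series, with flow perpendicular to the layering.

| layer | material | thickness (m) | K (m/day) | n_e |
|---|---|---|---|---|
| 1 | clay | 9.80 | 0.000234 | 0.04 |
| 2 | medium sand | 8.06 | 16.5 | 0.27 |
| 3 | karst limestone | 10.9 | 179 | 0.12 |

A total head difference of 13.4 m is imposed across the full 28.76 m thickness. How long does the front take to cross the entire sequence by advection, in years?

33.2

With flow normal to the layers, continuity requires the same specific discharge q through every layer.
Σ(b_i/K_i) = 9.80/0.000234 + 8.06/16.5 + 10.9/179 = 41881 d.
q = Δh / Σ(b_i/K_i) = 13.4 / 41881 = 0.0003200 m/day.
In each layer the seepage velocity is v_i = q/n_i, so the layer transit time is t_i = b_i·n_i / q:
  layer 1 (clay): t_1 = 9.80 × 0.04 / 0.0003200 = 1225 d
  layer 2 (medium sand): t_2 = 8.06 × 0.27 / 0.0003200 = 6802 d
  layer 3 (karst limestone): t_3 = 10.9 × 0.12 / 0.0003200 = 4088 d
Total t = Σ t_i = 12115 days = 33.17 years.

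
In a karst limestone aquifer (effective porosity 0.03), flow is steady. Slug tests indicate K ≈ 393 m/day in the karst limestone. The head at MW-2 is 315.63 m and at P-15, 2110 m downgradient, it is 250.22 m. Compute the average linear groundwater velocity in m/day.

Hydraulic gradient i = (315.63 − 250.22) / 2110 = 65.41 / 2110 = 0.03100.
Darcy flux q = K · i = 393.0 × 0.03100 = 12.18 m/day.
Seepage velocity v = q / n_e = 12.18 / 0.03 = 406.1 m/day.

406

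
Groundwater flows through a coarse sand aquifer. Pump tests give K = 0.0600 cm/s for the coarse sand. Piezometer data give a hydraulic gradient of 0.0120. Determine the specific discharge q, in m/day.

0.622

Convert K: 0.0600 cm/s × 864 = 51.84 m/day.
Hydraulic gradient i = 0.0120.
Specific discharge q = K · i = 51.84 × 0.01200 = 0.6221 m/day.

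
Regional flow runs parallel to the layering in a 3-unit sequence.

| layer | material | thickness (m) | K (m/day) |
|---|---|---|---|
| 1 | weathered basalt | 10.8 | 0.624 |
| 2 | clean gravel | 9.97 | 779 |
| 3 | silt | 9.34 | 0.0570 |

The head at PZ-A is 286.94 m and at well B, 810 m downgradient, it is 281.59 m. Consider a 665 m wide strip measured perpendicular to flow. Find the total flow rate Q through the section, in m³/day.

34100

Flow is parallel to layering, so each bed carries its own Darcy discharge and the transmissivities add.
Σ(K_i·b_i) = 0.624×10.8 + 779×9.97 + 0.0570×9.34 = 7774 m²/day.
Hydraulic gradient i = (286.94 − 281.59) / 810 = 5.35 / 810 = 0.006605.
Q = Σ(K_i·b_i) · W · i = 7774 × 665 × 0.006605 = 34145 m³/day.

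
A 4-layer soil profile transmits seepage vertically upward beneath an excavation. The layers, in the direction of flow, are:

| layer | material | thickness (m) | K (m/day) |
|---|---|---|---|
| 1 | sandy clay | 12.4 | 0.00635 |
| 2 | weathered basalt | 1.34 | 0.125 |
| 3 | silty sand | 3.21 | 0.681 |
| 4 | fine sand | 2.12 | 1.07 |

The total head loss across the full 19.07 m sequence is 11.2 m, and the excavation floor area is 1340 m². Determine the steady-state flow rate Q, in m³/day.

Flow is perpendicular to layering, so the layers act in series and the equivalent K is the thickness-weighted harmonic mean.
Total thickness L = 12.4 + 1.34 + 3.21 + 2.12 = 19.07 m.
Σ(b_i/K_i) = 12.4/0.00635 + 1.34/0.125 + 3.21/0.681 + 2.12/1.07 = 1970 d.
K_eq = L / Σ(b_i/K_i) = 19.07 / 1970 = 0.009679 m/day.
Q = K_eq · A · (Δh/L) = 0.009679 × 1340 × (11.2/19.07) = 7.618 m³/day.

7.62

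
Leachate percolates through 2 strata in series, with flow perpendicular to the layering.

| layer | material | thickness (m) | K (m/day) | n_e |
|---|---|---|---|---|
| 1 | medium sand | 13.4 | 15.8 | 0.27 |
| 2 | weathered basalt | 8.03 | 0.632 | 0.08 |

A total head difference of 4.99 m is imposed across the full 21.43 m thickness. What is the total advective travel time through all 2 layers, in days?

With flow normal to the layers, continuity requires the same specific discharge q through every layer.
Σ(b_i/K_i) = 13.4/15.8 + 8.03/0.632 = 13.55 d.
q = Δh / Σ(b_i/K_i) = 4.99 / 13.55 = 0.3682 m/day.
In each layer the seepage velocity is v_i = q/n_i, so the layer transit time is t_i = b_i·n_i / q:
  layer 1 (medium sand): t_1 = 13.4 × 0.27 / 0.3682 = 9.827 d
  layer 2 (weathered basalt): t_2 = 8.03 × 0.08 / 0.3682 = 1.745 d
Total t = Σ t_i = 11.57 days.

11.6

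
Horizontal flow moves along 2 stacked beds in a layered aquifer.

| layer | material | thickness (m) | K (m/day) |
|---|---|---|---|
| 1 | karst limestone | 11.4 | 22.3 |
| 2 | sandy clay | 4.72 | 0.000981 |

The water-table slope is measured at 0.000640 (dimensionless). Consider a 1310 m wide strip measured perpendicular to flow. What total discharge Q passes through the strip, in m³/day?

Flow is parallel to layering, so each bed carries its own Darcy discharge and the transmissivities add.
Σ(K_i·b_i) = 22.3×11.4 + 0.000981×4.72 = 254.2 m²/day.
Hydraulic gradient i = 0.000640.
Q = Σ(K_i·b_i) · W · i = 254.2 × 1310 × 0.0006400 = 213.1 m³/day.

213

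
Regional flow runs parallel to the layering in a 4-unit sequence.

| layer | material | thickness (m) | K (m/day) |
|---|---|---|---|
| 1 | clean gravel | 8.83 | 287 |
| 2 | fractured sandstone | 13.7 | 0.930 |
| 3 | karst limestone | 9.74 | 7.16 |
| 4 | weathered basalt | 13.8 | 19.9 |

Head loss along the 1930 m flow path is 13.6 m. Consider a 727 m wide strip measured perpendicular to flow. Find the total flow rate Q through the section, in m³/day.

14800

Flow is parallel to layering, so each bed carries its own Darcy discharge and the transmissivities add.
Σ(K_i·b_i) = 287×8.83 + 0.930×13.7 + 7.16×9.74 + 19.9×13.8 = 2891 m²/day.
Hydraulic gradient i = Δh / L = 13.6 / 1930 = 0.007047.
Q = Σ(K_i·b_i) · W · i = 2891 × 727 × 0.007047 = 14812 m³/day.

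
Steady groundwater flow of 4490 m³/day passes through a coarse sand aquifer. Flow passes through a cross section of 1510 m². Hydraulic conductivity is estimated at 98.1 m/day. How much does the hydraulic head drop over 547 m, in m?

16.6

From Q = K·A·i, i = Q / (K·A) = 4490 / (98.10 × 1510) = 0.03031.
Head loss Δh = i · L = 0.03031 × 547 = 16.58 m.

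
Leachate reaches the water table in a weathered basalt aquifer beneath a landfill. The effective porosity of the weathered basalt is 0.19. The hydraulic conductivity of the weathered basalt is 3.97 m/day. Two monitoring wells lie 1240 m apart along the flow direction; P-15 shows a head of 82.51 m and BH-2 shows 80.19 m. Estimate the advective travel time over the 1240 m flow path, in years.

86.8

Hydraulic gradient i = (82.51 − 80.19) / 1240 = 2.32 / 1240 = 0.001871.
Darcy flux q = K · i = 3.970 × 0.001871 = 0.007428 m/day.
Seepage velocity v = q / n_e = 0.007428 / 0.19 = 0.03909 m/day.
Travel time t = L / v = 1240 / 0.03909 = 31719 days = 86.84 years.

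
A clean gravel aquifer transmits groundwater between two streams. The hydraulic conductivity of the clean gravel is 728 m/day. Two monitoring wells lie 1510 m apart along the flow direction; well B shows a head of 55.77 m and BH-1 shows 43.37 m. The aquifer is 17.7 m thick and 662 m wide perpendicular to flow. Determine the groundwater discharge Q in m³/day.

70000

Cross-sectional area A = 662 × 17.7 = 11717 m².
Hydraulic gradient i = (55.77 − 43.37) / 1510 = 12.4 / 1510 = 0.008212.
Darcy's law: Q = K · A · i = 728.0 × 11717 × 0.008212 = 70050 m³/day.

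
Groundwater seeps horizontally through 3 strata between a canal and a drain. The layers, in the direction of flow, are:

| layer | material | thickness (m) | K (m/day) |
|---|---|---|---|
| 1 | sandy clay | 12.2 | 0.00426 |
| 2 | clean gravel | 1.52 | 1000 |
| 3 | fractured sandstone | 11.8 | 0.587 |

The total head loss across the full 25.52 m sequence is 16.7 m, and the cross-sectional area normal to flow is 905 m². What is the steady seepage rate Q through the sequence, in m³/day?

Flow is perpendicular to layering, so the layers act in series and the equivalent K is the thickness-weighted harmonic mean.
Total thickness L = 12.2 + 1.52 + 11.8 = 25.52 m.
Σ(b_i/K_i) = 12.2/0.00426 + 1.52/1000 + 11.8/0.587 = 2884 d.
K_eq = L / Σ(b_i/K_i) = 25.52 / 2884 = 0.008849 m/day.
Q = K_eq · A · (Δh/L) = 0.008849 × 905 × (16.7/25.52) = 5.241 m³/day.

5.24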